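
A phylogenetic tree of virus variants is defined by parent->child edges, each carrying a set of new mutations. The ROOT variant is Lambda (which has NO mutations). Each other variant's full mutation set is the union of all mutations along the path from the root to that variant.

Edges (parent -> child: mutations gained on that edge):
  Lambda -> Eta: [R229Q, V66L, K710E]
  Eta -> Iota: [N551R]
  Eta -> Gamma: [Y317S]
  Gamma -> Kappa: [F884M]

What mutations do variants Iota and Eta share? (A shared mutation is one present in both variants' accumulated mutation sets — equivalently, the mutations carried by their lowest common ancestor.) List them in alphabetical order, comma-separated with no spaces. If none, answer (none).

Accumulating mutations along path to Iota:
  At Lambda: gained [] -> total []
  At Eta: gained ['R229Q', 'V66L', 'K710E'] -> total ['K710E', 'R229Q', 'V66L']
  At Iota: gained ['N551R'] -> total ['K710E', 'N551R', 'R229Q', 'V66L']
Mutations(Iota) = ['K710E', 'N551R', 'R229Q', 'V66L']
Accumulating mutations along path to Eta:
  At Lambda: gained [] -> total []
  At Eta: gained ['R229Q', 'V66L', 'K710E'] -> total ['K710E', 'R229Q', 'V66L']
Mutations(Eta) = ['K710E', 'R229Q', 'V66L']
Intersection: ['K710E', 'N551R', 'R229Q', 'V66L'] ∩ ['K710E', 'R229Q', 'V66L'] = ['K710E', 'R229Q', 'V66L']

Answer: K710E,R229Q,V66L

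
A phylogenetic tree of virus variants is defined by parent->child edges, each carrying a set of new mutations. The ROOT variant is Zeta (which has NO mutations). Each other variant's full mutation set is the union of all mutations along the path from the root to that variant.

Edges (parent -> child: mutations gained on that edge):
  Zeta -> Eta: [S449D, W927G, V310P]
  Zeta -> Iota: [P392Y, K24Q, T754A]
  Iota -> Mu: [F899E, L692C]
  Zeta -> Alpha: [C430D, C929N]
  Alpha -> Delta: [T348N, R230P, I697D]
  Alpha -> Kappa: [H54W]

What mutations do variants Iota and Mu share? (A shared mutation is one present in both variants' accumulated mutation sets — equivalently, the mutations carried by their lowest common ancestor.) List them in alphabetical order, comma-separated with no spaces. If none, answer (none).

Answer: K24Q,P392Y,T754A

Derivation:
Accumulating mutations along path to Iota:
  At Zeta: gained [] -> total []
  At Iota: gained ['P392Y', 'K24Q', 'T754A'] -> total ['K24Q', 'P392Y', 'T754A']
Mutations(Iota) = ['K24Q', 'P392Y', 'T754A']
Accumulating mutations along path to Mu:
  At Zeta: gained [] -> total []
  At Iota: gained ['P392Y', 'K24Q', 'T754A'] -> total ['K24Q', 'P392Y', 'T754A']
  At Mu: gained ['F899E', 'L692C'] -> total ['F899E', 'K24Q', 'L692C', 'P392Y', 'T754A']
Mutations(Mu) = ['F899E', 'K24Q', 'L692C', 'P392Y', 'T754A']
Intersection: ['K24Q', 'P392Y', 'T754A'] ∩ ['F899E', 'K24Q', 'L692C', 'P392Y', 'T754A'] = ['K24Q', 'P392Y', 'T754A']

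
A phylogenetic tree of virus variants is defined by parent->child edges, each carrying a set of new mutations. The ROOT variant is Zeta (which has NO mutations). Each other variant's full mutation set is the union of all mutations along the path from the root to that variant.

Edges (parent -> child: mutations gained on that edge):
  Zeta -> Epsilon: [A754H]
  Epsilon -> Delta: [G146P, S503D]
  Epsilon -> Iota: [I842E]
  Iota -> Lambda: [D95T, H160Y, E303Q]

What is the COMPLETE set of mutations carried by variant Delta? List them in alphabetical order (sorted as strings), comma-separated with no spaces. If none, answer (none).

At Zeta: gained [] -> total []
At Epsilon: gained ['A754H'] -> total ['A754H']
At Delta: gained ['G146P', 'S503D'] -> total ['A754H', 'G146P', 'S503D']

Answer: A754H,G146P,S503D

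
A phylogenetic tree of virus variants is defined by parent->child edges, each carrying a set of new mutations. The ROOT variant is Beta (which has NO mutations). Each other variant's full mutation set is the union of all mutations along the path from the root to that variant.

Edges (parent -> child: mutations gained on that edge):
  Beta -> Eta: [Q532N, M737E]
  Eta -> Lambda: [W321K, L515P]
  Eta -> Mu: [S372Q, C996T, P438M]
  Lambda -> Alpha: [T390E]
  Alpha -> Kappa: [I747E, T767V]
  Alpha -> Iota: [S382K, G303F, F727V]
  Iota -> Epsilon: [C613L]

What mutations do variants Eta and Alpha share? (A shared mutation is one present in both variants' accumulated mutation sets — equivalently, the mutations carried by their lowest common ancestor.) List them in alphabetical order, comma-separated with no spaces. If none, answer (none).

Answer: M737E,Q532N

Derivation:
Accumulating mutations along path to Eta:
  At Beta: gained [] -> total []
  At Eta: gained ['Q532N', 'M737E'] -> total ['M737E', 'Q532N']
Mutations(Eta) = ['M737E', 'Q532N']
Accumulating mutations along path to Alpha:
  At Beta: gained [] -> total []
  At Eta: gained ['Q532N', 'M737E'] -> total ['M737E', 'Q532N']
  At Lambda: gained ['W321K', 'L515P'] -> total ['L515P', 'M737E', 'Q532N', 'W321K']
  At Alpha: gained ['T390E'] -> total ['L515P', 'M737E', 'Q532N', 'T390E', 'W321K']
Mutations(Alpha) = ['L515P', 'M737E', 'Q532N', 'T390E', 'W321K']
Intersection: ['M737E', 'Q532N'] ∩ ['L515P', 'M737E', 'Q532N', 'T390E', 'W321K'] = ['M737E', 'Q532N']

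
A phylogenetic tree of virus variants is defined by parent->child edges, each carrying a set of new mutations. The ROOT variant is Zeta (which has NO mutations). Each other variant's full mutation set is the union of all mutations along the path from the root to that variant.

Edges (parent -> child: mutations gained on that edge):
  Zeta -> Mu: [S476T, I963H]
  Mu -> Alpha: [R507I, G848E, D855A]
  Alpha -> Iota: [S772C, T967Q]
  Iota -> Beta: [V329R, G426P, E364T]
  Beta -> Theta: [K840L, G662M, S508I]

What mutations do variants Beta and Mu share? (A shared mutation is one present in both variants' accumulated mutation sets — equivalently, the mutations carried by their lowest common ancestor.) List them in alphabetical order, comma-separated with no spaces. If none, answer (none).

Accumulating mutations along path to Beta:
  At Zeta: gained [] -> total []
  At Mu: gained ['S476T', 'I963H'] -> total ['I963H', 'S476T']
  At Alpha: gained ['R507I', 'G848E', 'D855A'] -> total ['D855A', 'G848E', 'I963H', 'R507I', 'S476T']
  At Iota: gained ['S772C', 'T967Q'] -> total ['D855A', 'G848E', 'I963H', 'R507I', 'S476T', 'S772C', 'T967Q']
  At Beta: gained ['V329R', 'G426P', 'E364T'] -> total ['D855A', 'E364T', 'G426P', 'G848E', 'I963H', 'R507I', 'S476T', 'S772C', 'T967Q', 'V329R']
Mutations(Beta) = ['D855A', 'E364T', 'G426P', 'G848E', 'I963H', 'R507I', 'S476T', 'S772C', 'T967Q', 'V329R']
Accumulating mutations along path to Mu:
  At Zeta: gained [] -> total []
  At Mu: gained ['S476T', 'I963H'] -> total ['I963H', 'S476T']
Mutations(Mu) = ['I963H', 'S476T']
Intersection: ['D855A', 'E364T', 'G426P', 'G848E', 'I963H', 'R507I', 'S476T', 'S772C', 'T967Q', 'V329R'] ∩ ['I963H', 'S476T'] = ['I963H', 'S476T']

Answer: I963H,S476T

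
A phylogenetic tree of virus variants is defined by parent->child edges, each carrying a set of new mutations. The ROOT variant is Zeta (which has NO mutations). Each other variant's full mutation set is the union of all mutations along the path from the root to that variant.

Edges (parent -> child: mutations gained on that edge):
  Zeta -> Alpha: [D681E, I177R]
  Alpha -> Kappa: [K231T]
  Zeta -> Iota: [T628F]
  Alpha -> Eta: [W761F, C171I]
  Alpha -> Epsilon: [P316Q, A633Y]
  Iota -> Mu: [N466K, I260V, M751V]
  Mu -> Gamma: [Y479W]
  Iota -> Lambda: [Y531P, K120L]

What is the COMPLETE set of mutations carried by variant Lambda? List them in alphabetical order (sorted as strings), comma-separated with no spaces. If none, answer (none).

Answer: K120L,T628F,Y531P

Derivation:
At Zeta: gained [] -> total []
At Iota: gained ['T628F'] -> total ['T628F']
At Lambda: gained ['Y531P', 'K120L'] -> total ['K120L', 'T628F', 'Y531P']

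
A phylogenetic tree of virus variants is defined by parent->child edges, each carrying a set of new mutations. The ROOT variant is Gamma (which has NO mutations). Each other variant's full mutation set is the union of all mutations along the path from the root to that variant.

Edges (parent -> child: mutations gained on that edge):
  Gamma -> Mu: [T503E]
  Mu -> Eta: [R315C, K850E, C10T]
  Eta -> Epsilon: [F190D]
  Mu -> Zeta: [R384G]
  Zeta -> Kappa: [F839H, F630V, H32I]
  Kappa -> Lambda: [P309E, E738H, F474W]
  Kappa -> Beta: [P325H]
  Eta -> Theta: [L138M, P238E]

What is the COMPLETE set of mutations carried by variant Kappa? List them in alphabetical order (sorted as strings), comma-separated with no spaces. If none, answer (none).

Answer: F630V,F839H,H32I,R384G,T503E

Derivation:
At Gamma: gained [] -> total []
At Mu: gained ['T503E'] -> total ['T503E']
At Zeta: gained ['R384G'] -> total ['R384G', 'T503E']
At Kappa: gained ['F839H', 'F630V', 'H32I'] -> total ['F630V', 'F839H', 'H32I', 'R384G', 'T503E']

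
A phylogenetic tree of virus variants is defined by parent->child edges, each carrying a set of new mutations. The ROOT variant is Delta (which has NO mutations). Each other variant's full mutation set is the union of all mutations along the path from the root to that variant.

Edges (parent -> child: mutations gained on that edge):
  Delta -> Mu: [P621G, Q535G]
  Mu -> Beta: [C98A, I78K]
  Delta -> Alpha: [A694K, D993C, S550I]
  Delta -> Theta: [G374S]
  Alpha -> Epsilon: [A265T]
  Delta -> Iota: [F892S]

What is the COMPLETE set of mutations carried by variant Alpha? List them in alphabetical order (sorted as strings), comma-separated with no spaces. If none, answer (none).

At Delta: gained [] -> total []
At Alpha: gained ['A694K', 'D993C', 'S550I'] -> total ['A694K', 'D993C', 'S550I']

Answer: A694K,D993C,S550I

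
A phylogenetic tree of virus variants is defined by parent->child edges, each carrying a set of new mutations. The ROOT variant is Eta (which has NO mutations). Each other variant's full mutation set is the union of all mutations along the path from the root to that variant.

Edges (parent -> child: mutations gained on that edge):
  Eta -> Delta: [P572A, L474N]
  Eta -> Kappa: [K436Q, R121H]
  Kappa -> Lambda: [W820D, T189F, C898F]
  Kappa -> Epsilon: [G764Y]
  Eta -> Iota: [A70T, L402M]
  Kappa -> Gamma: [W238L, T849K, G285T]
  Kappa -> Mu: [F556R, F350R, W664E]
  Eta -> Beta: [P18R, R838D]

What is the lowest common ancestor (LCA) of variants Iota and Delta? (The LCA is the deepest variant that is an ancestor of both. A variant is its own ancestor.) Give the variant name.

Answer: Eta

Derivation:
Path from root to Iota: Eta -> Iota
  ancestors of Iota: {Eta, Iota}
Path from root to Delta: Eta -> Delta
  ancestors of Delta: {Eta, Delta}
Common ancestors: {Eta}
Walk up from Delta: Delta (not in ancestors of Iota), Eta (in ancestors of Iota)
Deepest common ancestor (LCA) = Eta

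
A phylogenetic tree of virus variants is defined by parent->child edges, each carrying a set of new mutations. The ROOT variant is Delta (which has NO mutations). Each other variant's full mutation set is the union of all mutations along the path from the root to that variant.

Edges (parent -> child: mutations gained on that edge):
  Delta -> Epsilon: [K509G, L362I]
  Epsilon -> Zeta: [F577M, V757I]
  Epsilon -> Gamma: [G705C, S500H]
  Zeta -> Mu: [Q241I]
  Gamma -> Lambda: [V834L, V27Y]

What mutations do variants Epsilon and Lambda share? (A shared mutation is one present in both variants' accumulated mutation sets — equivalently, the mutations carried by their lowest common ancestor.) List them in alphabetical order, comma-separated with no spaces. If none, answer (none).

Answer: K509G,L362I

Derivation:
Accumulating mutations along path to Epsilon:
  At Delta: gained [] -> total []
  At Epsilon: gained ['K509G', 'L362I'] -> total ['K509G', 'L362I']
Mutations(Epsilon) = ['K509G', 'L362I']
Accumulating mutations along path to Lambda:
  At Delta: gained [] -> total []
  At Epsilon: gained ['K509G', 'L362I'] -> total ['K509G', 'L362I']
  At Gamma: gained ['G705C', 'S500H'] -> total ['G705C', 'K509G', 'L362I', 'S500H']
  At Lambda: gained ['V834L', 'V27Y'] -> total ['G705C', 'K509G', 'L362I', 'S500H', 'V27Y', 'V834L']
Mutations(Lambda) = ['G705C', 'K509G', 'L362I', 'S500H', 'V27Y', 'V834L']
Intersection: ['K509G', 'L362I'] ∩ ['G705C', 'K509G', 'L362I', 'S500H', 'V27Y', 'V834L'] = ['K509G', 'L362I']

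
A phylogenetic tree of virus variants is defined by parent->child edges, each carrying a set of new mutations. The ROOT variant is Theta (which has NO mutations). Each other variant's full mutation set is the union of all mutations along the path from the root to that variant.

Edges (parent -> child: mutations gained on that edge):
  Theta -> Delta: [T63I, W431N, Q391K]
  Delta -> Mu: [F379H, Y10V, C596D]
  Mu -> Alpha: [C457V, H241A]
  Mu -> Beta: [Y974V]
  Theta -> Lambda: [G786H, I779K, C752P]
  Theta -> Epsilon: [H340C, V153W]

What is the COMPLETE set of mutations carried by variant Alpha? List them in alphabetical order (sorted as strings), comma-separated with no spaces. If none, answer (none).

Answer: C457V,C596D,F379H,H241A,Q391K,T63I,W431N,Y10V

Derivation:
At Theta: gained [] -> total []
At Delta: gained ['T63I', 'W431N', 'Q391K'] -> total ['Q391K', 'T63I', 'W431N']
At Mu: gained ['F379H', 'Y10V', 'C596D'] -> total ['C596D', 'F379H', 'Q391K', 'T63I', 'W431N', 'Y10V']
At Alpha: gained ['C457V', 'H241A'] -> total ['C457V', 'C596D', 'F379H', 'H241A', 'Q391K', 'T63I', 'W431N', 'Y10V']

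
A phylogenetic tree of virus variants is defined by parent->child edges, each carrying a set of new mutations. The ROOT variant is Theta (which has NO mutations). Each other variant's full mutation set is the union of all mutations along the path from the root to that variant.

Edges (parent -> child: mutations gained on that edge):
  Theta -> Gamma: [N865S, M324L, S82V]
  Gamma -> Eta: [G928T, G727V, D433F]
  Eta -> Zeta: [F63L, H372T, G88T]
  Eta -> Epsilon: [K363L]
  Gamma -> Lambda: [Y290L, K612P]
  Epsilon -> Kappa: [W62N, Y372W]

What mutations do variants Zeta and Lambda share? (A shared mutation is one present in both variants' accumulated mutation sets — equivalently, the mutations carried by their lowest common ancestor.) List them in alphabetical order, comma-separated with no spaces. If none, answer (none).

Accumulating mutations along path to Zeta:
  At Theta: gained [] -> total []
  At Gamma: gained ['N865S', 'M324L', 'S82V'] -> total ['M324L', 'N865S', 'S82V']
  At Eta: gained ['G928T', 'G727V', 'D433F'] -> total ['D433F', 'G727V', 'G928T', 'M324L', 'N865S', 'S82V']
  At Zeta: gained ['F63L', 'H372T', 'G88T'] -> total ['D433F', 'F63L', 'G727V', 'G88T', 'G928T', 'H372T', 'M324L', 'N865S', 'S82V']
Mutations(Zeta) = ['D433F', 'F63L', 'G727V', 'G88T', 'G928T', 'H372T', 'M324L', 'N865S', 'S82V']
Accumulating mutations along path to Lambda:
  At Theta: gained [] -> total []
  At Gamma: gained ['N865S', 'M324L', 'S82V'] -> total ['M324L', 'N865S', 'S82V']
  At Lambda: gained ['Y290L', 'K612P'] -> total ['K612P', 'M324L', 'N865S', 'S82V', 'Y290L']
Mutations(Lambda) = ['K612P', 'M324L', 'N865S', 'S82V', 'Y290L']
Intersection: ['D433F', 'F63L', 'G727V', 'G88T', 'G928T', 'H372T', 'M324L', 'N865S', 'S82V'] ∩ ['K612P', 'M324L', 'N865S', 'S82V', 'Y290L'] = ['M324L', 'N865S', 'S82V']

Answer: M324L,N865S,S82V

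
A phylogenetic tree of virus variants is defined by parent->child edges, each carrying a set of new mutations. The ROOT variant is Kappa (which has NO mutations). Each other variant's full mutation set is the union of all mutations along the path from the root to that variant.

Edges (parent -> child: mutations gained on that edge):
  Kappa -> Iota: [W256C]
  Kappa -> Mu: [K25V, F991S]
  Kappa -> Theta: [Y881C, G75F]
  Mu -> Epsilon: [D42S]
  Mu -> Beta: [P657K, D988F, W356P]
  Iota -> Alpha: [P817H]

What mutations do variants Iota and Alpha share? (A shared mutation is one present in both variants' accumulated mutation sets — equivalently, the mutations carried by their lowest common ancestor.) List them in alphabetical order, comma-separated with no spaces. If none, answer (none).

Answer: W256C

Derivation:
Accumulating mutations along path to Iota:
  At Kappa: gained [] -> total []
  At Iota: gained ['W256C'] -> total ['W256C']
Mutations(Iota) = ['W256C']
Accumulating mutations along path to Alpha:
  At Kappa: gained [] -> total []
  At Iota: gained ['W256C'] -> total ['W256C']
  At Alpha: gained ['P817H'] -> total ['P817H', 'W256C']
Mutations(Alpha) = ['P817H', 'W256C']
Intersection: ['W256C'] ∩ ['P817H', 'W256C'] = ['W256C']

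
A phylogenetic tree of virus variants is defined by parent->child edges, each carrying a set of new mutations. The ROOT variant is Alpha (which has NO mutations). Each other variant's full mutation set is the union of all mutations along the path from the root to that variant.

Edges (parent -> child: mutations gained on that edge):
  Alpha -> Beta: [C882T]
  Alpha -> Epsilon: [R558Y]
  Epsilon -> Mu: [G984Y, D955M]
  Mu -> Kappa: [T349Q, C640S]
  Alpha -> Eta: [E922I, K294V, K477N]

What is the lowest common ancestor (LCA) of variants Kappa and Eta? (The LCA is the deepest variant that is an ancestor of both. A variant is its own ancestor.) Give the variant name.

Answer: Alpha

Derivation:
Path from root to Kappa: Alpha -> Epsilon -> Mu -> Kappa
  ancestors of Kappa: {Alpha, Epsilon, Mu, Kappa}
Path from root to Eta: Alpha -> Eta
  ancestors of Eta: {Alpha, Eta}
Common ancestors: {Alpha}
Walk up from Eta: Eta (not in ancestors of Kappa), Alpha (in ancestors of Kappa)
Deepest common ancestor (LCA) = Alpha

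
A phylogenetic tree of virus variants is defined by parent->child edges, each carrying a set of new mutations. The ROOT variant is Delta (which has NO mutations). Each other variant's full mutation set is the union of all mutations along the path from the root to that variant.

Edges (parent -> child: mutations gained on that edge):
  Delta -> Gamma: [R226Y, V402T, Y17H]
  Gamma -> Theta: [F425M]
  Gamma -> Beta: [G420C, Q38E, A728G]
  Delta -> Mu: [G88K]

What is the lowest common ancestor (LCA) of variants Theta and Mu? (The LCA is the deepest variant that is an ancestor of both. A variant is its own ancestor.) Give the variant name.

Path from root to Theta: Delta -> Gamma -> Theta
  ancestors of Theta: {Delta, Gamma, Theta}
Path from root to Mu: Delta -> Mu
  ancestors of Mu: {Delta, Mu}
Common ancestors: {Delta}
Walk up from Mu: Mu (not in ancestors of Theta), Delta (in ancestors of Theta)
Deepest common ancestor (LCA) = Delta

Answer: Delta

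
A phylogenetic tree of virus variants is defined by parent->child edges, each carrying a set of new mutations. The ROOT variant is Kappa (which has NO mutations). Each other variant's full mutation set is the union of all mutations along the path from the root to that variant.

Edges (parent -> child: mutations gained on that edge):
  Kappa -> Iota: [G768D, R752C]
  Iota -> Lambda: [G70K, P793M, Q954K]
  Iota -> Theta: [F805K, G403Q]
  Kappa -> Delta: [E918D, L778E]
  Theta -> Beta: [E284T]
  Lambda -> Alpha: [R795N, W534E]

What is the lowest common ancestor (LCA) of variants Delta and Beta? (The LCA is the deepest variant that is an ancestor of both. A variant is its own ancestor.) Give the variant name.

Path from root to Delta: Kappa -> Delta
  ancestors of Delta: {Kappa, Delta}
Path from root to Beta: Kappa -> Iota -> Theta -> Beta
  ancestors of Beta: {Kappa, Iota, Theta, Beta}
Common ancestors: {Kappa}
Walk up from Beta: Beta (not in ancestors of Delta), Theta (not in ancestors of Delta), Iota (not in ancestors of Delta), Kappa (in ancestors of Delta)
Deepest common ancestor (LCA) = Kappa

Answer: Kappa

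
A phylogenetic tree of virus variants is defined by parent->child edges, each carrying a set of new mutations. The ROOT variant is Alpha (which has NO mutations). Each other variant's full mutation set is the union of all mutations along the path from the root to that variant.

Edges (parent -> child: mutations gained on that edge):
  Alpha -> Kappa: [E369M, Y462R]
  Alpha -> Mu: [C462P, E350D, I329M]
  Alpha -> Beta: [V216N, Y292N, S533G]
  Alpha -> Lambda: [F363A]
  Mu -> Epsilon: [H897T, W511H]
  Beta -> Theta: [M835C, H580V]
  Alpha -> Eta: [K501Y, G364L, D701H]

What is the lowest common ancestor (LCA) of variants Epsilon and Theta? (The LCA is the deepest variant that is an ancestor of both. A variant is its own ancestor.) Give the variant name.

Path from root to Epsilon: Alpha -> Mu -> Epsilon
  ancestors of Epsilon: {Alpha, Mu, Epsilon}
Path from root to Theta: Alpha -> Beta -> Theta
  ancestors of Theta: {Alpha, Beta, Theta}
Common ancestors: {Alpha}
Walk up from Theta: Theta (not in ancestors of Epsilon), Beta (not in ancestors of Epsilon), Alpha (in ancestors of Epsilon)
Deepest common ancestor (LCA) = Alpha

Answer: Alpha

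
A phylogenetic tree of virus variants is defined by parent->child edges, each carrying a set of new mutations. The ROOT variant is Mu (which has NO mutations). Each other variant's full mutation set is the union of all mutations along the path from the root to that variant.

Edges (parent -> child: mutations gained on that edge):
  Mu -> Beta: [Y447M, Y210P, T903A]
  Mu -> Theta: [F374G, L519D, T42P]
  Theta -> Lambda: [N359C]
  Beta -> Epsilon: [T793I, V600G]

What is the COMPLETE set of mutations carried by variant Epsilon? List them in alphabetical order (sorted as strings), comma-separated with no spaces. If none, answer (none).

At Mu: gained [] -> total []
At Beta: gained ['Y447M', 'Y210P', 'T903A'] -> total ['T903A', 'Y210P', 'Y447M']
At Epsilon: gained ['T793I', 'V600G'] -> total ['T793I', 'T903A', 'V600G', 'Y210P', 'Y447M']

Answer: T793I,T903A,V600G,Y210P,Y447M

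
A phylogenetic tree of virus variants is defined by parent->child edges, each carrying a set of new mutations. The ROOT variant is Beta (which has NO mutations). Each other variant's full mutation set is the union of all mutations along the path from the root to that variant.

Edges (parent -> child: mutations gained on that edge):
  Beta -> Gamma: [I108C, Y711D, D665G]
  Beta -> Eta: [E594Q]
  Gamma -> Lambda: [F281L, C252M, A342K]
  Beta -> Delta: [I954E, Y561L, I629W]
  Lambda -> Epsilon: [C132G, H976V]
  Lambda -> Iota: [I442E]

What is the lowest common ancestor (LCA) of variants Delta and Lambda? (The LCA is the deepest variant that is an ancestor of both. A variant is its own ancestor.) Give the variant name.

Answer: Beta

Derivation:
Path from root to Delta: Beta -> Delta
  ancestors of Delta: {Beta, Delta}
Path from root to Lambda: Beta -> Gamma -> Lambda
  ancestors of Lambda: {Beta, Gamma, Lambda}
Common ancestors: {Beta}
Walk up from Lambda: Lambda (not in ancestors of Delta), Gamma (not in ancestors of Delta), Beta (in ancestors of Delta)
Deepest common ancestor (LCA) = Beta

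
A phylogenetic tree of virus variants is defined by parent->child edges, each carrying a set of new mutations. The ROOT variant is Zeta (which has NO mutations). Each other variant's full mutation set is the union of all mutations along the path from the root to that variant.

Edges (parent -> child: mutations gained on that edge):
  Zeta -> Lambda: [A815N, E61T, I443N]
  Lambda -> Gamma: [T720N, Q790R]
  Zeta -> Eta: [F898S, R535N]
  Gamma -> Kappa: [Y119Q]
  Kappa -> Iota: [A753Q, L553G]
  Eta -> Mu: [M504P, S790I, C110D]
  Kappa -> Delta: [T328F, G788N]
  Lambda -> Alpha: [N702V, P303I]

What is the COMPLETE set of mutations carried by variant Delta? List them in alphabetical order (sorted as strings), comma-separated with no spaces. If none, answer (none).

Answer: A815N,E61T,G788N,I443N,Q790R,T328F,T720N,Y119Q

Derivation:
At Zeta: gained [] -> total []
At Lambda: gained ['A815N', 'E61T', 'I443N'] -> total ['A815N', 'E61T', 'I443N']
At Gamma: gained ['T720N', 'Q790R'] -> total ['A815N', 'E61T', 'I443N', 'Q790R', 'T720N']
At Kappa: gained ['Y119Q'] -> total ['A815N', 'E61T', 'I443N', 'Q790R', 'T720N', 'Y119Q']
At Delta: gained ['T328F', 'G788N'] -> total ['A815N', 'E61T', 'G788N', 'I443N', 'Q790R', 'T328F', 'T720N', 'Y119Q']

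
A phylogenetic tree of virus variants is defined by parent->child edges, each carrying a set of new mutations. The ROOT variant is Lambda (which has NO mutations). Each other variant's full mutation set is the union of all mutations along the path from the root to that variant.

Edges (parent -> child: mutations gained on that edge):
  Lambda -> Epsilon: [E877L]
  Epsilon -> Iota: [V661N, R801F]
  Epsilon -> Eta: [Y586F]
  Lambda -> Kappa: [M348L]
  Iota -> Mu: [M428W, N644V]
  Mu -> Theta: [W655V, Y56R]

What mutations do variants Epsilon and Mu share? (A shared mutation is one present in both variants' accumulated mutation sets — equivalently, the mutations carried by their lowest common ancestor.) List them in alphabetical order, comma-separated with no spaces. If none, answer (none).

Accumulating mutations along path to Epsilon:
  At Lambda: gained [] -> total []
  At Epsilon: gained ['E877L'] -> total ['E877L']
Mutations(Epsilon) = ['E877L']
Accumulating mutations along path to Mu:
  At Lambda: gained [] -> total []
  At Epsilon: gained ['E877L'] -> total ['E877L']
  At Iota: gained ['V661N', 'R801F'] -> total ['E877L', 'R801F', 'V661N']
  At Mu: gained ['M428W', 'N644V'] -> total ['E877L', 'M428W', 'N644V', 'R801F', 'V661N']
Mutations(Mu) = ['E877L', 'M428W', 'N644V', 'R801F', 'V661N']
Intersection: ['E877L'] ∩ ['E877L', 'M428W', 'N644V', 'R801F', 'V661N'] = ['E877L']

Answer: E877L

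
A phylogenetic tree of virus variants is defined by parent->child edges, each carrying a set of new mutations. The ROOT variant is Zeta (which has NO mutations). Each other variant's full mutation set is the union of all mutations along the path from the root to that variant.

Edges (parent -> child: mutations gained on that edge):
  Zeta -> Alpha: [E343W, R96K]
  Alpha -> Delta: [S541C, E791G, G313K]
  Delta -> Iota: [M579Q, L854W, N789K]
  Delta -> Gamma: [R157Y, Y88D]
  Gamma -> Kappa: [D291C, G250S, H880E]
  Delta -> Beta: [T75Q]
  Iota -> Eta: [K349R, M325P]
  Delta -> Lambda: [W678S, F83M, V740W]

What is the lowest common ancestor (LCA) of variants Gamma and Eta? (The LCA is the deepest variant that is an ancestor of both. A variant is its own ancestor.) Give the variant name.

Path from root to Gamma: Zeta -> Alpha -> Delta -> Gamma
  ancestors of Gamma: {Zeta, Alpha, Delta, Gamma}
Path from root to Eta: Zeta -> Alpha -> Delta -> Iota -> Eta
  ancestors of Eta: {Zeta, Alpha, Delta, Iota, Eta}
Common ancestors: {Zeta, Alpha, Delta}
Walk up from Eta: Eta (not in ancestors of Gamma), Iota (not in ancestors of Gamma), Delta (in ancestors of Gamma), Alpha (in ancestors of Gamma), Zeta (in ancestors of Gamma)
Deepest common ancestor (LCA) = Delta

Answer: Delta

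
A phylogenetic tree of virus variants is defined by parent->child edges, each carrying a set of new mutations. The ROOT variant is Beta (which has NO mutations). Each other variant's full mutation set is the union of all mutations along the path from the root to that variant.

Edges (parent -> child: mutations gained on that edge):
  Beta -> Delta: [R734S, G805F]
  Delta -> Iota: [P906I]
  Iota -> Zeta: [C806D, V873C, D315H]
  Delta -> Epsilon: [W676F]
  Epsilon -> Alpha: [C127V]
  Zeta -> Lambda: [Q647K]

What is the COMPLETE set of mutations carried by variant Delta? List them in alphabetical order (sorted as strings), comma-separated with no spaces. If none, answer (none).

At Beta: gained [] -> total []
At Delta: gained ['R734S', 'G805F'] -> total ['G805F', 'R734S']

Answer: G805F,R734S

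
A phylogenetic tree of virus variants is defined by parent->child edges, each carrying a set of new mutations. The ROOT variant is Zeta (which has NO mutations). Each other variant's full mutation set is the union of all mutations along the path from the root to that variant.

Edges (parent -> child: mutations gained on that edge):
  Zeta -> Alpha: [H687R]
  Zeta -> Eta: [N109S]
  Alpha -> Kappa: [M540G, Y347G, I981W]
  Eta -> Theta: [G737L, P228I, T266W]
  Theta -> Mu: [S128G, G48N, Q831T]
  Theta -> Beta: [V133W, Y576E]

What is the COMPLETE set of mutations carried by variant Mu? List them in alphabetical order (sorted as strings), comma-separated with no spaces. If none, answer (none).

Answer: G48N,G737L,N109S,P228I,Q831T,S128G,T266W

Derivation:
At Zeta: gained [] -> total []
At Eta: gained ['N109S'] -> total ['N109S']
At Theta: gained ['G737L', 'P228I', 'T266W'] -> total ['G737L', 'N109S', 'P228I', 'T266W']
At Mu: gained ['S128G', 'G48N', 'Q831T'] -> total ['G48N', 'G737L', 'N109S', 'P228I', 'Q831T', 'S128G', 'T266W']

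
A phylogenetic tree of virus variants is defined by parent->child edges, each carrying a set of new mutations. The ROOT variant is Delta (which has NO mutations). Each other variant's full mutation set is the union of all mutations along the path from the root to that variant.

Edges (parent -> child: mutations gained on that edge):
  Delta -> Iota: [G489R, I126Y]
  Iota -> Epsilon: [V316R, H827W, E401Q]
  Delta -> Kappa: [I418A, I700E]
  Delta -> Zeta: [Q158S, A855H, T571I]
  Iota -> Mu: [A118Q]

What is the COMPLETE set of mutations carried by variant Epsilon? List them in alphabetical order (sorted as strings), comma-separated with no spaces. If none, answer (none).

Answer: E401Q,G489R,H827W,I126Y,V316R

Derivation:
At Delta: gained [] -> total []
At Iota: gained ['G489R', 'I126Y'] -> total ['G489R', 'I126Y']
At Epsilon: gained ['V316R', 'H827W', 'E401Q'] -> total ['E401Q', 'G489R', 'H827W', 'I126Y', 'V316R']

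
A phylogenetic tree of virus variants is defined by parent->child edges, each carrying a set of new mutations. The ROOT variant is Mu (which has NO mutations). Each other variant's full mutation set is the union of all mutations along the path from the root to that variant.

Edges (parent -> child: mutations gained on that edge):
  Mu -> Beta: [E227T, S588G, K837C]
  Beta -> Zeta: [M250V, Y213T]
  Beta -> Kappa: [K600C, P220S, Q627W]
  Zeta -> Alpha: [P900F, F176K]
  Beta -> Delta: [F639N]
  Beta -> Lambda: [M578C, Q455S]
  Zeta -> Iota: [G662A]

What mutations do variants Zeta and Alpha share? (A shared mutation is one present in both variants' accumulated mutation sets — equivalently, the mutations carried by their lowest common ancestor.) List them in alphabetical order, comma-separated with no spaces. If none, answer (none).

Accumulating mutations along path to Zeta:
  At Mu: gained [] -> total []
  At Beta: gained ['E227T', 'S588G', 'K837C'] -> total ['E227T', 'K837C', 'S588G']
  At Zeta: gained ['M250V', 'Y213T'] -> total ['E227T', 'K837C', 'M250V', 'S588G', 'Y213T']
Mutations(Zeta) = ['E227T', 'K837C', 'M250V', 'S588G', 'Y213T']
Accumulating mutations along path to Alpha:
  At Mu: gained [] -> total []
  At Beta: gained ['E227T', 'S588G', 'K837C'] -> total ['E227T', 'K837C', 'S588G']
  At Zeta: gained ['M250V', 'Y213T'] -> total ['E227T', 'K837C', 'M250V', 'S588G', 'Y213T']
  At Alpha: gained ['P900F', 'F176K'] -> total ['E227T', 'F176K', 'K837C', 'M250V', 'P900F', 'S588G', 'Y213T']
Mutations(Alpha) = ['E227T', 'F176K', 'K837C', 'M250V', 'P900F', 'S588G', 'Y213T']
Intersection: ['E227T', 'K837C', 'M250V', 'S588G', 'Y213T'] ∩ ['E227T', 'F176K', 'K837C', 'M250V', 'P900F', 'S588G', 'Y213T'] = ['E227T', 'K837C', 'M250V', 'S588G', 'Y213T']

Answer: E227T,K837C,M250V,S588G,Y213T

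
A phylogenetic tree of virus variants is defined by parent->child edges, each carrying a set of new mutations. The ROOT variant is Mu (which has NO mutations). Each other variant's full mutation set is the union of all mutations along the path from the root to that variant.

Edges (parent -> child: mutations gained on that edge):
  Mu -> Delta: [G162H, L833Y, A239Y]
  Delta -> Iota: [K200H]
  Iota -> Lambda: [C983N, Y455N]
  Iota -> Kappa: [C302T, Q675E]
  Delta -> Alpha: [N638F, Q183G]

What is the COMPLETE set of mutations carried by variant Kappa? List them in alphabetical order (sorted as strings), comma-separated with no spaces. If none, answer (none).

At Mu: gained [] -> total []
At Delta: gained ['G162H', 'L833Y', 'A239Y'] -> total ['A239Y', 'G162H', 'L833Y']
At Iota: gained ['K200H'] -> total ['A239Y', 'G162H', 'K200H', 'L833Y']
At Kappa: gained ['C302T', 'Q675E'] -> total ['A239Y', 'C302T', 'G162H', 'K200H', 'L833Y', 'Q675E']

Answer: A239Y,C302T,G162H,K200H,L833Y,Q675E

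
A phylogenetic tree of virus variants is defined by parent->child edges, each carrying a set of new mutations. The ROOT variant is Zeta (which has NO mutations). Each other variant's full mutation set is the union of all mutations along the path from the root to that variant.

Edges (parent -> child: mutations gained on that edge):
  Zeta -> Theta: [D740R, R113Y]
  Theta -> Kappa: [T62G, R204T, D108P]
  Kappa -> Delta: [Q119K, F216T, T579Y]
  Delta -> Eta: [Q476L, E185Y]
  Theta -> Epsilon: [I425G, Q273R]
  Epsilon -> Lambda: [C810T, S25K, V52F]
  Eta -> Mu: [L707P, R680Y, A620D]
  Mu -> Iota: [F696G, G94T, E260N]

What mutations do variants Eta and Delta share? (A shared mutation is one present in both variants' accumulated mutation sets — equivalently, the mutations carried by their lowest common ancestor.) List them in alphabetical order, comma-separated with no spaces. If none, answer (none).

Accumulating mutations along path to Eta:
  At Zeta: gained [] -> total []
  At Theta: gained ['D740R', 'R113Y'] -> total ['D740R', 'R113Y']
  At Kappa: gained ['T62G', 'R204T', 'D108P'] -> total ['D108P', 'D740R', 'R113Y', 'R204T', 'T62G']
  At Delta: gained ['Q119K', 'F216T', 'T579Y'] -> total ['D108P', 'D740R', 'F216T', 'Q119K', 'R113Y', 'R204T', 'T579Y', 'T62G']
  At Eta: gained ['Q476L', 'E185Y'] -> total ['D108P', 'D740R', 'E185Y', 'F216T', 'Q119K', 'Q476L', 'R113Y', 'R204T', 'T579Y', 'T62G']
Mutations(Eta) = ['D108P', 'D740R', 'E185Y', 'F216T', 'Q119K', 'Q476L', 'R113Y', 'R204T', 'T579Y', 'T62G']
Accumulating mutations along path to Delta:
  At Zeta: gained [] -> total []
  At Theta: gained ['D740R', 'R113Y'] -> total ['D740R', 'R113Y']
  At Kappa: gained ['T62G', 'R204T', 'D108P'] -> total ['D108P', 'D740R', 'R113Y', 'R204T', 'T62G']
  At Delta: gained ['Q119K', 'F216T', 'T579Y'] -> total ['D108P', 'D740R', 'F216T', 'Q119K', 'R113Y', 'R204T', 'T579Y', 'T62G']
Mutations(Delta) = ['D108P', 'D740R', 'F216T', 'Q119K', 'R113Y', 'R204T', 'T579Y', 'T62G']
Intersection: ['D108P', 'D740R', 'E185Y', 'F216T', 'Q119K', 'Q476L', 'R113Y', 'R204T', 'T579Y', 'T62G'] ∩ ['D108P', 'D740R', 'F216T', 'Q119K', 'R113Y', 'R204T', 'T579Y', 'T62G'] = ['D108P', 'D740R', 'F216T', 'Q119K', 'R113Y', 'R204T', 'T579Y', 'T62G']

Answer: D108P,D740R,F216T,Q119K,R113Y,R204T,T579Y,T62G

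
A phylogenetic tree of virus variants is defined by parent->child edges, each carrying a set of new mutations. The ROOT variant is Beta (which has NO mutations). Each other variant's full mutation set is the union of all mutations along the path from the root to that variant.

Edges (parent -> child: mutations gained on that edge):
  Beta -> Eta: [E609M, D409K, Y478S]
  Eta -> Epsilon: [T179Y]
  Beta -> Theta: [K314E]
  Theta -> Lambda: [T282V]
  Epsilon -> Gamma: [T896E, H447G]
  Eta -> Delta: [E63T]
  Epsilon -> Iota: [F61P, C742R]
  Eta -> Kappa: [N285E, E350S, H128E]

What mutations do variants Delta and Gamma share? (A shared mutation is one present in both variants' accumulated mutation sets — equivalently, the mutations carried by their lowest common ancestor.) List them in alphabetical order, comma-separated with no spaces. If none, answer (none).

Answer: D409K,E609M,Y478S

Derivation:
Accumulating mutations along path to Delta:
  At Beta: gained [] -> total []
  At Eta: gained ['E609M', 'D409K', 'Y478S'] -> total ['D409K', 'E609M', 'Y478S']
  At Delta: gained ['E63T'] -> total ['D409K', 'E609M', 'E63T', 'Y478S']
Mutations(Delta) = ['D409K', 'E609M', 'E63T', 'Y478S']
Accumulating mutations along path to Gamma:
  At Beta: gained [] -> total []
  At Eta: gained ['E609M', 'D409K', 'Y478S'] -> total ['D409K', 'E609M', 'Y478S']
  At Epsilon: gained ['T179Y'] -> total ['D409K', 'E609M', 'T179Y', 'Y478S']
  At Gamma: gained ['T896E', 'H447G'] -> total ['D409K', 'E609M', 'H447G', 'T179Y', 'T896E', 'Y478S']
Mutations(Gamma) = ['D409K', 'E609M', 'H447G', 'T179Y', 'T896E', 'Y478S']
Intersection: ['D409K', 'E609M', 'E63T', 'Y478S'] ∩ ['D409K', 'E609M', 'H447G', 'T179Y', 'T896E', 'Y478S'] = ['D409K', 'E609M', 'Y478S']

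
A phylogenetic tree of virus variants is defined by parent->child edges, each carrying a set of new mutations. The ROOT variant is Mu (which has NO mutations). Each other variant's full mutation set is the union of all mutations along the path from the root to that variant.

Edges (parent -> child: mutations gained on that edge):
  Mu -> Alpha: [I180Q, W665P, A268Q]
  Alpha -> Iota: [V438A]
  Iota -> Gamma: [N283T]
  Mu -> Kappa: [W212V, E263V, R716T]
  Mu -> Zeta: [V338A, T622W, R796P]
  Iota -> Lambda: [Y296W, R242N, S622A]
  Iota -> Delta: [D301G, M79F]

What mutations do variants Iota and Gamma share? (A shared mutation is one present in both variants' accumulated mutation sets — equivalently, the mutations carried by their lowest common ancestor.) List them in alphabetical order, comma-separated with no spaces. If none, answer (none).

Accumulating mutations along path to Iota:
  At Mu: gained [] -> total []
  At Alpha: gained ['I180Q', 'W665P', 'A268Q'] -> total ['A268Q', 'I180Q', 'W665P']
  At Iota: gained ['V438A'] -> total ['A268Q', 'I180Q', 'V438A', 'W665P']
Mutations(Iota) = ['A268Q', 'I180Q', 'V438A', 'W665P']
Accumulating mutations along path to Gamma:
  At Mu: gained [] -> total []
  At Alpha: gained ['I180Q', 'W665P', 'A268Q'] -> total ['A268Q', 'I180Q', 'W665P']
  At Iota: gained ['V438A'] -> total ['A268Q', 'I180Q', 'V438A', 'W665P']
  At Gamma: gained ['N283T'] -> total ['A268Q', 'I180Q', 'N283T', 'V438A', 'W665P']
Mutations(Gamma) = ['A268Q', 'I180Q', 'N283T', 'V438A', 'W665P']
Intersection: ['A268Q', 'I180Q', 'V438A', 'W665P'] ∩ ['A268Q', 'I180Q', 'N283T', 'V438A', 'W665P'] = ['A268Q', 'I180Q', 'V438A', 'W665P']

Answer: A268Q,I180Q,V438A,W665P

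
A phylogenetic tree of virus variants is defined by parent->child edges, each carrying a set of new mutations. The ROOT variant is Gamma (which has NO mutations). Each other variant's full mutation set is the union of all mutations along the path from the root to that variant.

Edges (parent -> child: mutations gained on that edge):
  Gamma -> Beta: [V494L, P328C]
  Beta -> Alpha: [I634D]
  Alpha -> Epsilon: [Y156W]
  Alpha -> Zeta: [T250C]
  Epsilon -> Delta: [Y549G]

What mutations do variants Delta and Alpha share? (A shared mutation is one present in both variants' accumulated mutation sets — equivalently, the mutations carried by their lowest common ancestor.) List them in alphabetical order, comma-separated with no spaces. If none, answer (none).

Answer: I634D,P328C,V494L

Derivation:
Accumulating mutations along path to Delta:
  At Gamma: gained [] -> total []
  At Beta: gained ['V494L', 'P328C'] -> total ['P328C', 'V494L']
  At Alpha: gained ['I634D'] -> total ['I634D', 'P328C', 'V494L']
  At Epsilon: gained ['Y156W'] -> total ['I634D', 'P328C', 'V494L', 'Y156W']
  At Delta: gained ['Y549G'] -> total ['I634D', 'P328C', 'V494L', 'Y156W', 'Y549G']
Mutations(Delta) = ['I634D', 'P328C', 'V494L', 'Y156W', 'Y549G']
Accumulating mutations along path to Alpha:
  At Gamma: gained [] -> total []
  At Beta: gained ['V494L', 'P328C'] -> total ['P328C', 'V494L']
  At Alpha: gained ['I634D'] -> total ['I634D', 'P328C', 'V494L']
Mutations(Alpha) = ['I634D', 'P328C', 'V494L']
Intersection: ['I634D', 'P328C', 'V494L', 'Y156W', 'Y549G'] ∩ ['I634D', 'P328C', 'V494L'] = ['I634D', 'P328C', 'V494L']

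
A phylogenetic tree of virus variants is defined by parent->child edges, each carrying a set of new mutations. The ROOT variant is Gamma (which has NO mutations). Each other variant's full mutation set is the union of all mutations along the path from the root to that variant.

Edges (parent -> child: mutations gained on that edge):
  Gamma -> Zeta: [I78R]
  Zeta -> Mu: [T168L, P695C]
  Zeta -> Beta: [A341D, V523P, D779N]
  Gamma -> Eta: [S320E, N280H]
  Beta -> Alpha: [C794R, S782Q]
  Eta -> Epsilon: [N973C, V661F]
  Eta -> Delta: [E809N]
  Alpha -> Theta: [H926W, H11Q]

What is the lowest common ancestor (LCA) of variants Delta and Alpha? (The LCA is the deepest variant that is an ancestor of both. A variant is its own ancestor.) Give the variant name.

Answer: Gamma

Derivation:
Path from root to Delta: Gamma -> Eta -> Delta
  ancestors of Delta: {Gamma, Eta, Delta}
Path from root to Alpha: Gamma -> Zeta -> Beta -> Alpha
  ancestors of Alpha: {Gamma, Zeta, Beta, Alpha}
Common ancestors: {Gamma}
Walk up from Alpha: Alpha (not in ancestors of Delta), Beta (not in ancestors of Delta), Zeta (not in ancestors of Delta), Gamma (in ancestors of Delta)
Deepest common ancestor (LCA) = Gamma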